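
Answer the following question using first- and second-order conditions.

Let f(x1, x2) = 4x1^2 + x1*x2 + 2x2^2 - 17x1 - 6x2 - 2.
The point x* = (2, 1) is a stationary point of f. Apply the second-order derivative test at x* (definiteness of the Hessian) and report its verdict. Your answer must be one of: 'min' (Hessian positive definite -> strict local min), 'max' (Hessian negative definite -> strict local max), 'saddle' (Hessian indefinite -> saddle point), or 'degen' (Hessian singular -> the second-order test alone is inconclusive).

Compute the Hessian H = grad^2 f:
  H = [[8, 1], [1, 4]]
Verify stationarity: grad f(x*) = H x* + g = (0, 0).
Eigenvalues of H: 3.7639, 8.2361.
Both eigenvalues > 0, so H is positive definite -> x* is a strict local min.

min


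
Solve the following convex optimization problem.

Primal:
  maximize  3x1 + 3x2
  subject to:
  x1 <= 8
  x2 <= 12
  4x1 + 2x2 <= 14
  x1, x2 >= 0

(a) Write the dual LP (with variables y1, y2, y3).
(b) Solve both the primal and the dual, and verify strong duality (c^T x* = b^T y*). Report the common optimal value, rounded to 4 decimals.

The standard primal-dual pair for 'max c^T x s.t. A x <= b, x >= 0' is:
  Dual:  min b^T y  s.t.  A^T y >= c,  y >= 0.

So the dual LP is:
  minimize  8y1 + 12y2 + 14y3
  subject to:
    y1 + 4y3 >= 3
    y2 + 2y3 >= 3
    y1, y2, y3 >= 0

Solving the primal: x* = (0, 7).
  primal value c^T x* = 21.
Solving the dual: y* = (0, 0, 1.5).
  dual value b^T y* = 21.
Strong duality: c^T x* = b^T y*. Confirmed.

21


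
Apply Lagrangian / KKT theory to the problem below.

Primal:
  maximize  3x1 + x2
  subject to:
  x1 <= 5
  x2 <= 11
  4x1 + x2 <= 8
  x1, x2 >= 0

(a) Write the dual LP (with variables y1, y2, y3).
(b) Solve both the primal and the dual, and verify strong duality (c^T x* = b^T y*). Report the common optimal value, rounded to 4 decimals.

The standard primal-dual pair for 'max c^T x s.t. A x <= b, x >= 0' is:
  Dual:  min b^T y  s.t.  A^T y >= c,  y >= 0.

So the dual LP is:
  minimize  5y1 + 11y2 + 8y3
  subject to:
    y1 + 4y3 >= 3
    y2 + y3 >= 1
    y1, y2, y3 >= 0

Solving the primal: x* = (0, 8).
  primal value c^T x* = 8.
Solving the dual: y* = (0, 0, 1).
  dual value b^T y* = 8.
Strong duality: c^T x* = b^T y*. Confirmed.

8


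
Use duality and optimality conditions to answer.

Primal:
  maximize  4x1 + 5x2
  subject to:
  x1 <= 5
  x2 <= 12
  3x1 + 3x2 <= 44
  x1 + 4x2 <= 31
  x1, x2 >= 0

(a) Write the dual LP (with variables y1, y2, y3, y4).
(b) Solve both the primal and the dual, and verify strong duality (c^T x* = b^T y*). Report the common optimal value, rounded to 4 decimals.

The standard primal-dual pair for 'max c^T x s.t. A x <= b, x >= 0' is:
  Dual:  min b^T y  s.t.  A^T y >= c,  y >= 0.

So the dual LP is:
  minimize  5y1 + 12y2 + 44y3 + 31y4
  subject to:
    y1 + 3y3 + y4 >= 4
    y2 + 3y3 + 4y4 >= 5
    y1, y2, y3, y4 >= 0

Solving the primal: x* = (5, 6.5).
  primal value c^T x* = 52.5.
Solving the dual: y* = (2.75, 0, 0, 1.25).
  dual value b^T y* = 52.5.
Strong duality: c^T x* = b^T y*. Confirmed.

52.5


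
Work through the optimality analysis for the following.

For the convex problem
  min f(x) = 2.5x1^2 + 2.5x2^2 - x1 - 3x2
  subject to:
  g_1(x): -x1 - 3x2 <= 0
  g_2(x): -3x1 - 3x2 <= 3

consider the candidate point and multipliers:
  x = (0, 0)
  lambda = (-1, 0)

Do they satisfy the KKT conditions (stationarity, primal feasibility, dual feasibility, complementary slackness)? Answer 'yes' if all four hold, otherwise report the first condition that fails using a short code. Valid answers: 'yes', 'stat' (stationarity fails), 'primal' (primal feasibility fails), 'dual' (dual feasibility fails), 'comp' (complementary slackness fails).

Gradient of f: grad f(x) = Q x + c = (-1, -3)
Constraint values g_i(x) = a_i^T x - b_i:
  g_1((0, 0)) = 0
  g_2((0, 0)) = -3
Stationarity residual: grad f(x) + sum_i lambda_i a_i = (0, 0)
  -> stationarity OK
Primal feasibility (all g_i <= 0): OK
Dual feasibility (all lambda_i >= 0): FAILS
Complementary slackness (lambda_i * g_i(x) = 0 for all i): OK

Verdict: the first failing condition is dual_feasibility -> dual.

dual


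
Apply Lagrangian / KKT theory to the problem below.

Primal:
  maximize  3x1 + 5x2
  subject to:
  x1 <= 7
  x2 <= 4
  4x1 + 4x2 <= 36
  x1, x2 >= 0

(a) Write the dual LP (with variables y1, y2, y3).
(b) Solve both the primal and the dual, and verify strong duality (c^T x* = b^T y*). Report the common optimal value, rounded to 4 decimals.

The standard primal-dual pair for 'max c^T x s.t. A x <= b, x >= 0' is:
  Dual:  min b^T y  s.t.  A^T y >= c,  y >= 0.

So the dual LP is:
  minimize  7y1 + 4y2 + 36y3
  subject to:
    y1 + 4y3 >= 3
    y2 + 4y3 >= 5
    y1, y2, y3 >= 0

Solving the primal: x* = (5, 4).
  primal value c^T x* = 35.
Solving the dual: y* = (0, 2, 0.75).
  dual value b^T y* = 35.
Strong duality: c^T x* = b^T y*. Confirmed.

35


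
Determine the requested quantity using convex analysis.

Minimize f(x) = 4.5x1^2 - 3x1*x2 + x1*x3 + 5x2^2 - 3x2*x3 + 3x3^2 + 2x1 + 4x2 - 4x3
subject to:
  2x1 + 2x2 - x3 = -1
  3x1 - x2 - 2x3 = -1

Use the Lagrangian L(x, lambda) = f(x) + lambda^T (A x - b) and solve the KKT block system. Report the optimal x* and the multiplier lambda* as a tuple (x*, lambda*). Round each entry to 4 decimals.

Form the Lagrangian:
  L(x, lambda) = (1/2) x^T Q x + c^T x + lambda^T (A x - b)
Stationarity (grad_x L = 0): Q x + c + A^T lambda = 0.
Primal feasibility: A x = b.

This gives the KKT block system:
  [ Q   A^T ] [ x     ]   [-c ]
  [ A    0  ] [ lambda ] = [ b ]

Solving the linear system:
  x*      = (-0.112, -0.1776, 0.4208)
  lambda* = (-0.7297, -0.1622)
  f(x*)   = -1.7548

x* = (-0.112, -0.1776, 0.4208), lambda* = (-0.7297, -0.1622)


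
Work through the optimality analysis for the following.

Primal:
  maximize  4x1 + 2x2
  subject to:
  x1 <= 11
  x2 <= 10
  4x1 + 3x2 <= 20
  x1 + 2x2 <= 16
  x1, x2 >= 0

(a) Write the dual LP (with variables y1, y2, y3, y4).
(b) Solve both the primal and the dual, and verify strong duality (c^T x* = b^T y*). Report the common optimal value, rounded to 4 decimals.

The standard primal-dual pair for 'max c^T x s.t. A x <= b, x >= 0' is:
  Dual:  min b^T y  s.t.  A^T y >= c,  y >= 0.

So the dual LP is:
  minimize  11y1 + 10y2 + 20y3 + 16y4
  subject to:
    y1 + 4y3 + y4 >= 4
    y2 + 3y3 + 2y4 >= 2
    y1, y2, y3, y4 >= 0

Solving the primal: x* = (5, 0).
  primal value c^T x* = 20.
Solving the dual: y* = (0, 0, 1, 0).
  dual value b^T y* = 20.
Strong duality: c^T x* = b^T y*. Confirmed.

20


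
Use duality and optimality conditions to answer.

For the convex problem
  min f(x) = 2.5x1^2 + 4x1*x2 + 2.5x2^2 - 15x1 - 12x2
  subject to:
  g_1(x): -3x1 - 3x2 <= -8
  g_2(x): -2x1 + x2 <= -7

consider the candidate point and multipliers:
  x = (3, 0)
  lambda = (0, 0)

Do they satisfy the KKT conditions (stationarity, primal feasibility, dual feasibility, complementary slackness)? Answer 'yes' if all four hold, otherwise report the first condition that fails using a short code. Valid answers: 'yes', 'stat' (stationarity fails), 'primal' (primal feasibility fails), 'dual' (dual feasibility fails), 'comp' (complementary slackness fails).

Gradient of f: grad f(x) = Q x + c = (0, 0)
Constraint values g_i(x) = a_i^T x - b_i:
  g_1((3, 0)) = -1
  g_2((3, 0)) = 1
Stationarity residual: grad f(x) + sum_i lambda_i a_i = (0, 0)
  -> stationarity OK
Primal feasibility (all g_i <= 0): FAILS
Dual feasibility (all lambda_i >= 0): OK
Complementary slackness (lambda_i * g_i(x) = 0 for all i): OK

Verdict: the first failing condition is primal_feasibility -> primal.

primal


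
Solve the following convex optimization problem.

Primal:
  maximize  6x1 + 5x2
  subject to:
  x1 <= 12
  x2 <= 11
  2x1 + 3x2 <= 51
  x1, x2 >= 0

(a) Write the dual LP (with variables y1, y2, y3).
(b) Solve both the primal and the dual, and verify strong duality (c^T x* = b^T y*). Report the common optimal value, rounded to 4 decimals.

The standard primal-dual pair for 'max c^T x s.t. A x <= b, x >= 0' is:
  Dual:  min b^T y  s.t.  A^T y >= c,  y >= 0.

So the dual LP is:
  minimize  12y1 + 11y2 + 51y3
  subject to:
    y1 + 2y3 >= 6
    y2 + 3y3 >= 5
    y1, y2, y3 >= 0

Solving the primal: x* = (12, 9).
  primal value c^T x* = 117.
Solving the dual: y* = (2.6667, 0, 1.6667).
  dual value b^T y* = 117.
Strong duality: c^T x* = b^T y*. Confirmed.

117


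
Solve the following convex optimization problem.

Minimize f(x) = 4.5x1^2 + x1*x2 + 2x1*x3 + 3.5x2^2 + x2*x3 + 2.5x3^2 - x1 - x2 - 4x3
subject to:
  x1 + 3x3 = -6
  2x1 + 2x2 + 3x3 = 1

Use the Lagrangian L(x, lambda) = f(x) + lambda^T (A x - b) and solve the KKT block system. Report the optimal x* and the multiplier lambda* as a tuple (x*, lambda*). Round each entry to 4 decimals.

Form the Lagrangian:
  L(x, lambda) = (1/2) x^T Q x + c^T x + lambda^T (A x - b)
Stationarity (grad_x L = 0): Q x + c + A^T lambda = 0.
Primal feasibility: A x = b.

This gives the KKT block system:
  [ Q   A^T ] [ x     ]   [-c ]
  [ A    0  ] [ lambda ] = [ b ]

Solving the linear system:
  x*      = (0.9403, 3.0299, -2.3134)
  lambda* = (12.9701, -9.4179)
  f(x*)   = 46.2612

x* = (0.9403, 3.0299, -2.3134), lambda* = (12.9701, -9.4179)


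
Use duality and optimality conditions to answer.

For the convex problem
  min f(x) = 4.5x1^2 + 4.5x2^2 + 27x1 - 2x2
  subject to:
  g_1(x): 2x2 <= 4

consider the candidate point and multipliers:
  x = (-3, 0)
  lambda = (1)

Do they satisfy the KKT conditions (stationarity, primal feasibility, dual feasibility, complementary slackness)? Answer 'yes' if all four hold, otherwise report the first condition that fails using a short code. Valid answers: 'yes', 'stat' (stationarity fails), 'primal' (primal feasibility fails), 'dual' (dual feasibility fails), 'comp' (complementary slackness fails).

Gradient of f: grad f(x) = Q x + c = (0, -2)
Constraint values g_i(x) = a_i^T x - b_i:
  g_1((-3, 0)) = -4
Stationarity residual: grad f(x) + sum_i lambda_i a_i = (0, 0)
  -> stationarity OK
Primal feasibility (all g_i <= 0): OK
Dual feasibility (all lambda_i >= 0): OK
Complementary slackness (lambda_i * g_i(x) = 0 for all i): FAILS

Verdict: the first failing condition is complementary_slackness -> comp.

comp


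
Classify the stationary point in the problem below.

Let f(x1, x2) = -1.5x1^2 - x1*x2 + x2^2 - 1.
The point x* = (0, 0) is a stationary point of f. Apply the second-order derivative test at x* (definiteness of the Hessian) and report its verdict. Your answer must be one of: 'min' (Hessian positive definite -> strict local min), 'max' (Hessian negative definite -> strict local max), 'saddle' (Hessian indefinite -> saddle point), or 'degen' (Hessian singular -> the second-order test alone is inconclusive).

Compute the Hessian H = grad^2 f:
  H = [[-3, -1], [-1, 2]]
Verify stationarity: grad f(x*) = H x* + g = (0, 0).
Eigenvalues of H: -3.1926, 2.1926.
Eigenvalues have mixed signs, so H is indefinite -> x* is a saddle point.

saddle


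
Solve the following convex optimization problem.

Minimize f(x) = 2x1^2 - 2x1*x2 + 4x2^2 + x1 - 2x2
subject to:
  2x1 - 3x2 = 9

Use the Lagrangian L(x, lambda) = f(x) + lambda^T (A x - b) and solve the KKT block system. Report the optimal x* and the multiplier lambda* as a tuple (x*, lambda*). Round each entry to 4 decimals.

Form the Lagrangian:
  L(x, lambda) = (1/2) x^T Q x + c^T x + lambda^T (A x - b)
Stationarity (grad_x L = 0): Q x + c + A^T lambda = 0.
Primal feasibility: A x = b.

This gives the KKT block system:
  [ Q   A^T ] [ x     ]   [-c ]
  [ A    0  ] [ lambda ] = [ b ]

Solving the linear system:
  x*      = (2.1136, -1.5909)
  lambda* = (-6.3182)
  f(x*)   = 31.0795

x* = (2.1136, -1.5909), lambda* = (-6.3182)


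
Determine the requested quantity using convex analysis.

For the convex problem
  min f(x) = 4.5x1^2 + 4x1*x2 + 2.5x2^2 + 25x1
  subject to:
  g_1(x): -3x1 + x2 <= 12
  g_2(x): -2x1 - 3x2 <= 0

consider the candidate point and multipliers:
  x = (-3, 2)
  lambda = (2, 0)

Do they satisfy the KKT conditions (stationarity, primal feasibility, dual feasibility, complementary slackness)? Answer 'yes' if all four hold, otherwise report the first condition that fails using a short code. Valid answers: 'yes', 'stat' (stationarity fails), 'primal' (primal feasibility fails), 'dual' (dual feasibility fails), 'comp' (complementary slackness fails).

Gradient of f: grad f(x) = Q x + c = (6, -2)
Constraint values g_i(x) = a_i^T x - b_i:
  g_1((-3, 2)) = -1
  g_2((-3, 2)) = 0
Stationarity residual: grad f(x) + sum_i lambda_i a_i = (0, 0)
  -> stationarity OK
Primal feasibility (all g_i <= 0): OK
Dual feasibility (all lambda_i >= 0): OK
Complementary slackness (lambda_i * g_i(x) = 0 for all i): FAILS

Verdict: the first failing condition is complementary_slackness -> comp.

comp


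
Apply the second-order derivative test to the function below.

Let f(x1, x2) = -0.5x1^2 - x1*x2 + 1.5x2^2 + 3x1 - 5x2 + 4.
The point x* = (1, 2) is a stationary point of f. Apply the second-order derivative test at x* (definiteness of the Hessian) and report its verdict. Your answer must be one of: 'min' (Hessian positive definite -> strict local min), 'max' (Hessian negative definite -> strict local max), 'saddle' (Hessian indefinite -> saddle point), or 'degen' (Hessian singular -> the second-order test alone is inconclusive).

Compute the Hessian H = grad^2 f:
  H = [[-1, -1], [-1, 3]]
Verify stationarity: grad f(x*) = H x* + g = (0, 0).
Eigenvalues of H: -1.2361, 3.2361.
Eigenvalues have mixed signs, so H is indefinite -> x* is a saddle point.

saddle


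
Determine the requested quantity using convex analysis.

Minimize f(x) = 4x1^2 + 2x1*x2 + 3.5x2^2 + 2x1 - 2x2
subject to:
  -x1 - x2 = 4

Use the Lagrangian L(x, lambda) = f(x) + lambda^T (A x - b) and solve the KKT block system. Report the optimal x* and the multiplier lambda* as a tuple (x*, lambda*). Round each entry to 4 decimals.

Form the Lagrangian:
  L(x, lambda) = (1/2) x^T Q x + c^T x + lambda^T (A x - b)
Stationarity (grad_x L = 0): Q x + c + A^T lambda = 0.
Primal feasibility: A x = b.

This gives the KKT block system:
  [ Q   A^T ] [ x     ]   [-c ]
  [ A    0  ] [ lambda ] = [ b ]

Solving the linear system:
  x*      = (-2.1818, -1.8182)
  lambda* = (-19.0909)
  f(x*)   = 37.8182

x* = (-2.1818, -1.8182), lambda* = (-19.0909)


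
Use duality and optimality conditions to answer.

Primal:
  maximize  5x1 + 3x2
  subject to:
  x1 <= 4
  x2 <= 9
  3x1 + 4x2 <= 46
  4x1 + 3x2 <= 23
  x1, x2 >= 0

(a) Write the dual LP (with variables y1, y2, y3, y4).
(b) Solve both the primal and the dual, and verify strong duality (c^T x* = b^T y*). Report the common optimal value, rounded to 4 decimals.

The standard primal-dual pair for 'max c^T x s.t. A x <= b, x >= 0' is:
  Dual:  min b^T y  s.t.  A^T y >= c,  y >= 0.

So the dual LP is:
  minimize  4y1 + 9y2 + 46y3 + 23y4
  subject to:
    y1 + 3y3 + 4y4 >= 5
    y2 + 4y3 + 3y4 >= 3
    y1, y2, y3, y4 >= 0

Solving the primal: x* = (4, 2.3333).
  primal value c^T x* = 27.
Solving the dual: y* = (1, 0, 0, 1).
  dual value b^T y* = 27.
Strong duality: c^T x* = b^T y*. Confirmed.

27


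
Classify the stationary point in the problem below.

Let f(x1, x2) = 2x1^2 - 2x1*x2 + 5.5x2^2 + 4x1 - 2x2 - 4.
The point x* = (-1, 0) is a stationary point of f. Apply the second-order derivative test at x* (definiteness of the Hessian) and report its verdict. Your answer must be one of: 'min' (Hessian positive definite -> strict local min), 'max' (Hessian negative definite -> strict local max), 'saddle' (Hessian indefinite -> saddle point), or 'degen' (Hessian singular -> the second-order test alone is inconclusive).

Compute the Hessian H = grad^2 f:
  H = [[4, -2], [-2, 11]]
Verify stationarity: grad f(x*) = H x* + g = (0, 0).
Eigenvalues of H: 3.4689, 11.5311.
Both eigenvalues > 0, so H is positive definite -> x* is a strict local min.

min


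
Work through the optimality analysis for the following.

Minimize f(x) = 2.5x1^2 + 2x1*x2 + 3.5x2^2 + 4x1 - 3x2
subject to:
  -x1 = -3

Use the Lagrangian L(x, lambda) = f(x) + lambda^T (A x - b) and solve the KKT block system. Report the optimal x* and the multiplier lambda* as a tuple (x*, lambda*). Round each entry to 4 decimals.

Form the Lagrangian:
  L(x, lambda) = (1/2) x^T Q x + c^T x + lambda^T (A x - b)
Stationarity (grad_x L = 0): Q x + c + A^T lambda = 0.
Primal feasibility: A x = b.

This gives the KKT block system:
  [ Q   A^T ] [ x     ]   [-c ]
  [ A    0  ] [ lambda ] = [ b ]

Solving the linear system:
  x*      = (3, -0.4286)
  lambda* = (18.1429)
  f(x*)   = 33.8571

x* = (3, -0.4286), lambda* = (18.1429)


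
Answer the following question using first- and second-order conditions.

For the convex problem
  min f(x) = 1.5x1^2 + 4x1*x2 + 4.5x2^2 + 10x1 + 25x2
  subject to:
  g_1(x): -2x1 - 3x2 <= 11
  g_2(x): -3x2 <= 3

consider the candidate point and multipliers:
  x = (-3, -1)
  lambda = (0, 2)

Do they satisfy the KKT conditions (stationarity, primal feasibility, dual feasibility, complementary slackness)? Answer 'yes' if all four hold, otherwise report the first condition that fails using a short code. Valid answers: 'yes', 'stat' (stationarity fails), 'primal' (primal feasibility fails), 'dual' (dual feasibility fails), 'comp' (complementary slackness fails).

Gradient of f: grad f(x) = Q x + c = (-3, 4)
Constraint values g_i(x) = a_i^T x - b_i:
  g_1((-3, -1)) = -2
  g_2((-3, -1)) = 0
Stationarity residual: grad f(x) + sum_i lambda_i a_i = (-3, -2)
  -> stationarity FAILS
Primal feasibility (all g_i <= 0): OK
Dual feasibility (all lambda_i >= 0): OK
Complementary slackness (lambda_i * g_i(x) = 0 for all i): OK

Verdict: the first failing condition is stationarity -> stat.

stat


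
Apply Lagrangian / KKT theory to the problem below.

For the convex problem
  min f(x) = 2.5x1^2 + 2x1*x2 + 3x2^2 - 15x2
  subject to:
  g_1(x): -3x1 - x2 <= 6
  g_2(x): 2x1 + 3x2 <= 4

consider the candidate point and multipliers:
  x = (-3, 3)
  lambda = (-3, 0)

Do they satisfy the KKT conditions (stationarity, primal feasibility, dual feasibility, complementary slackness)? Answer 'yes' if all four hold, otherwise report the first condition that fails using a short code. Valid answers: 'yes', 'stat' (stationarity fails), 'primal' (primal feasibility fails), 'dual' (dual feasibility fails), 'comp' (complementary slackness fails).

Gradient of f: grad f(x) = Q x + c = (-9, -3)
Constraint values g_i(x) = a_i^T x - b_i:
  g_1((-3, 3)) = 0
  g_2((-3, 3)) = -1
Stationarity residual: grad f(x) + sum_i lambda_i a_i = (0, 0)
  -> stationarity OK
Primal feasibility (all g_i <= 0): OK
Dual feasibility (all lambda_i >= 0): FAILS
Complementary slackness (lambda_i * g_i(x) = 0 for all i): OK

Verdict: the first failing condition is dual_feasibility -> dual.

dual


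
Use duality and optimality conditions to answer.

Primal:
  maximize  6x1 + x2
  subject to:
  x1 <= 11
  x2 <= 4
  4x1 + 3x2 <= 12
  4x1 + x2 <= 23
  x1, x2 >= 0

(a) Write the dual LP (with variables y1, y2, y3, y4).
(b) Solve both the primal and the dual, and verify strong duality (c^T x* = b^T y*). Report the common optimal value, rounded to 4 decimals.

The standard primal-dual pair for 'max c^T x s.t. A x <= b, x >= 0' is:
  Dual:  min b^T y  s.t.  A^T y >= c,  y >= 0.

So the dual LP is:
  minimize  11y1 + 4y2 + 12y3 + 23y4
  subject to:
    y1 + 4y3 + 4y4 >= 6
    y2 + 3y3 + y4 >= 1
    y1, y2, y3, y4 >= 0

Solving the primal: x* = (3, 0).
  primal value c^T x* = 18.
Solving the dual: y* = (0, 0, 1.5, 0).
  dual value b^T y* = 18.
Strong duality: c^T x* = b^T y*. Confirmed.

18


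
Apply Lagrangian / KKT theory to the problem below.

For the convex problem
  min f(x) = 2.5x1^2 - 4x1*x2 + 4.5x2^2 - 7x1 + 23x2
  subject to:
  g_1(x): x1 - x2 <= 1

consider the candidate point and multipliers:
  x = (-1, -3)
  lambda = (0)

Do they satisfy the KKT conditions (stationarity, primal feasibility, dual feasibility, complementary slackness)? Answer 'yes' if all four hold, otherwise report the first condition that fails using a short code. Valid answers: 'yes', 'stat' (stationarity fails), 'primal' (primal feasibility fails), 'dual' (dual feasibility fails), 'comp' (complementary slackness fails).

Gradient of f: grad f(x) = Q x + c = (0, 0)
Constraint values g_i(x) = a_i^T x - b_i:
  g_1((-1, -3)) = 1
Stationarity residual: grad f(x) + sum_i lambda_i a_i = (0, 0)
  -> stationarity OK
Primal feasibility (all g_i <= 0): FAILS
Dual feasibility (all lambda_i >= 0): OK
Complementary slackness (lambda_i * g_i(x) = 0 for all i): OK

Verdict: the first failing condition is primal_feasibility -> primal.

primal


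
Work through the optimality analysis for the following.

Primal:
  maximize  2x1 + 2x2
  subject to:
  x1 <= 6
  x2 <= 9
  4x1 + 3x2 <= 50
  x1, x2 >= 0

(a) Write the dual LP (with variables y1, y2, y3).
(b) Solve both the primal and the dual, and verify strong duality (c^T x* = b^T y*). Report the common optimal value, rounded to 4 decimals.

The standard primal-dual pair for 'max c^T x s.t. A x <= b, x >= 0' is:
  Dual:  min b^T y  s.t.  A^T y >= c,  y >= 0.

So the dual LP is:
  minimize  6y1 + 9y2 + 50y3
  subject to:
    y1 + 4y3 >= 2
    y2 + 3y3 >= 2
    y1, y2, y3 >= 0

Solving the primal: x* = (5.75, 9).
  primal value c^T x* = 29.5.
Solving the dual: y* = (0, 0.5, 0.5).
  dual value b^T y* = 29.5.
Strong duality: c^T x* = b^T y*. Confirmed.

29.5


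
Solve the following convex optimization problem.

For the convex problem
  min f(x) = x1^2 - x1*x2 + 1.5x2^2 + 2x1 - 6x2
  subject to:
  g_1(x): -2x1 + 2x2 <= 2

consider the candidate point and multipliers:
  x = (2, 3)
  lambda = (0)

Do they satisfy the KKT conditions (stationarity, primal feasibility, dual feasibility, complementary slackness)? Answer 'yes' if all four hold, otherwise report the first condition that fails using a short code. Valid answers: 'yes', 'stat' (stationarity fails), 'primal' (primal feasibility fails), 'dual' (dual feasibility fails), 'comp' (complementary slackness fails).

Gradient of f: grad f(x) = Q x + c = (3, 1)
Constraint values g_i(x) = a_i^T x - b_i:
  g_1((2, 3)) = 0
Stationarity residual: grad f(x) + sum_i lambda_i a_i = (3, 1)
  -> stationarity FAILS
Primal feasibility (all g_i <= 0): OK
Dual feasibility (all lambda_i >= 0): OK
Complementary slackness (lambda_i * g_i(x) = 0 for all i): OK

Verdict: the first failing condition is stationarity -> stat.

stat


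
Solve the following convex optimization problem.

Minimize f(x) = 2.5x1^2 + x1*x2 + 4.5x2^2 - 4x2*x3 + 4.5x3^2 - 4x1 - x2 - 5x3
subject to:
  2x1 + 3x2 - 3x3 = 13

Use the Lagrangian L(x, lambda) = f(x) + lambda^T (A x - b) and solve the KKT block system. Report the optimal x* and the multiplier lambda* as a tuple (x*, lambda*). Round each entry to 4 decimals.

Form the Lagrangian:
  L(x, lambda) = (1/2) x^T Q x + c^T x + lambda^T (A x - b)
Stationarity (grad_x L = 0): Q x + c + A^T lambda = 0.
Primal feasibility: A x = b.

This gives the KKT block system:
  [ Q   A^T ] [ x     ]   [-c ]
  [ A    0  ] [ lambda ] = [ b ]

Solving the linear system:
  x*      = (2.9969, 1.468, -0.8674)
  lambda* = (-6.2262)
  f(x*)   = 35.9111

x* = (2.9969, 1.468, -0.8674), lambda* = (-6.2262)


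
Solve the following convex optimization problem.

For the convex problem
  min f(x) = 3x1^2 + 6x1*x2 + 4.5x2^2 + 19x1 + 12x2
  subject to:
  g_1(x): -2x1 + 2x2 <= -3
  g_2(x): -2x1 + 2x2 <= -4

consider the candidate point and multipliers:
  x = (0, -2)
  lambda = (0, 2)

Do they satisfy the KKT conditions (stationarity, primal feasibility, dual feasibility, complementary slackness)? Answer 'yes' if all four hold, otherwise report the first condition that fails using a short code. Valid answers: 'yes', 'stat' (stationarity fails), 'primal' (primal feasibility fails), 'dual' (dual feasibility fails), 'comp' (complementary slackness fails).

Gradient of f: grad f(x) = Q x + c = (7, -6)
Constraint values g_i(x) = a_i^T x - b_i:
  g_1((0, -2)) = -1
  g_2((0, -2)) = 0
Stationarity residual: grad f(x) + sum_i lambda_i a_i = (3, -2)
  -> stationarity FAILS
Primal feasibility (all g_i <= 0): OK
Dual feasibility (all lambda_i >= 0): OK
Complementary slackness (lambda_i * g_i(x) = 0 for all i): OK

Verdict: the first failing condition is stationarity -> stat.

stat


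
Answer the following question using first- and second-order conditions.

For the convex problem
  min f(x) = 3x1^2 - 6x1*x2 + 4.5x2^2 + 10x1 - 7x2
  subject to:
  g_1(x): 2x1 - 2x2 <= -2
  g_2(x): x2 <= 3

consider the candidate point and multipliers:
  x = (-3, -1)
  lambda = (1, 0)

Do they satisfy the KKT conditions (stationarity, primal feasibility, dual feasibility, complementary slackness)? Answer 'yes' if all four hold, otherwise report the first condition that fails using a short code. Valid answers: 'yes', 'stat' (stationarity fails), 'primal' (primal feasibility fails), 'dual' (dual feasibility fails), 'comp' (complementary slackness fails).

Gradient of f: grad f(x) = Q x + c = (-2, 2)
Constraint values g_i(x) = a_i^T x - b_i:
  g_1((-3, -1)) = -2
  g_2((-3, -1)) = -4
Stationarity residual: grad f(x) + sum_i lambda_i a_i = (0, 0)
  -> stationarity OK
Primal feasibility (all g_i <= 0): OK
Dual feasibility (all lambda_i >= 0): OK
Complementary slackness (lambda_i * g_i(x) = 0 for all i): FAILS

Verdict: the first failing condition is complementary_slackness -> comp.

comp


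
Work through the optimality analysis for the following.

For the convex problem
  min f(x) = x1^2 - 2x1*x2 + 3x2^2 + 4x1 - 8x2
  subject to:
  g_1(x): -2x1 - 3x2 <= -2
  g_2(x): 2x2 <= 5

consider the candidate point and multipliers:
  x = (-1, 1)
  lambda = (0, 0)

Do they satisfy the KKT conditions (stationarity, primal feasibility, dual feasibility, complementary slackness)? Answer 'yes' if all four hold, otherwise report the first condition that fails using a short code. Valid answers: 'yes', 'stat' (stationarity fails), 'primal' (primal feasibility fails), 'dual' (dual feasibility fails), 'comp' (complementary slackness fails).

Gradient of f: grad f(x) = Q x + c = (0, 0)
Constraint values g_i(x) = a_i^T x - b_i:
  g_1((-1, 1)) = 1
  g_2((-1, 1)) = -3
Stationarity residual: grad f(x) + sum_i lambda_i a_i = (0, 0)
  -> stationarity OK
Primal feasibility (all g_i <= 0): FAILS
Dual feasibility (all lambda_i >= 0): OK
Complementary slackness (lambda_i * g_i(x) = 0 for all i): OK

Verdict: the first failing condition is primal_feasibility -> primal.

primal


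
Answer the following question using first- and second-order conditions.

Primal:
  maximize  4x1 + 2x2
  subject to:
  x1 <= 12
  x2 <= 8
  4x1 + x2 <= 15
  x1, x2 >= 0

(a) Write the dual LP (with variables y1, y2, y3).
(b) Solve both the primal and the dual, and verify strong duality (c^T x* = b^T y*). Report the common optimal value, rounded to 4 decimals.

The standard primal-dual pair for 'max c^T x s.t. A x <= b, x >= 0' is:
  Dual:  min b^T y  s.t.  A^T y >= c,  y >= 0.

So the dual LP is:
  minimize  12y1 + 8y2 + 15y3
  subject to:
    y1 + 4y3 >= 4
    y2 + y3 >= 2
    y1, y2, y3 >= 0

Solving the primal: x* = (1.75, 8).
  primal value c^T x* = 23.
Solving the dual: y* = (0, 1, 1).
  dual value b^T y* = 23.
Strong duality: c^T x* = b^T y*. Confirmed.

23


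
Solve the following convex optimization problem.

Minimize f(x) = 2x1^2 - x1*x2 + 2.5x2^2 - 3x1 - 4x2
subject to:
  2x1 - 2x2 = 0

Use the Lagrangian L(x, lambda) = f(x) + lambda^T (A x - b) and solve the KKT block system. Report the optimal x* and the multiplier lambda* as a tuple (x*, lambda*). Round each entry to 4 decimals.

Form the Lagrangian:
  L(x, lambda) = (1/2) x^T Q x + c^T x + lambda^T (A x - b)
Stationarity (grad_x L = 0): Q x + c + A^T lambda = 0.
Primal feasibility: A x = b.

This gives the KKT block system:
  [ Q   A^T ] [ x     ]   [-c ]
  [ A    0  ] [ lambda ] = [ b ]

Solving the linear system:
  x*      = (1, 1)
  lambda* = (0)
  f(x*)   = -3.5

x* = (1, 1), lambda* = (0)


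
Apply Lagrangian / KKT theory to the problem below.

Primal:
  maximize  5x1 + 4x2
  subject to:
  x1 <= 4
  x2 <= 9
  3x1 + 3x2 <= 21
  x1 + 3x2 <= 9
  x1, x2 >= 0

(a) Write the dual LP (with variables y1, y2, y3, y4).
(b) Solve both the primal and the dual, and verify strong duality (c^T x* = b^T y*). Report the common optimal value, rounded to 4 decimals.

The standard primal-dual pair for 'max c^T x s.t. A x <= b, x >= 0' is:
  Dual:  min b^T y  s.t.  A^T y >= c,  y >= 0.

So the dual LP is:
  minimize  4y1 + 9y2 + 21y3 + 9y4
  subject to:
    y1 + 3y3 + y4 >= 5
    y2 + 3y3 + 3y4 >= 4
    y1, y2, y3, y4 >= 0

Solving the primal: x* = (4, 1.6667).
  primal value c^T x* = 26.6667.
Solving the dual: y* = (3.6667, 0, 0, 1.3333).
  dual value b^T y* = 26.6667.
Strong duality: c^T x* = b^T y*. Confirmed.

26.6667


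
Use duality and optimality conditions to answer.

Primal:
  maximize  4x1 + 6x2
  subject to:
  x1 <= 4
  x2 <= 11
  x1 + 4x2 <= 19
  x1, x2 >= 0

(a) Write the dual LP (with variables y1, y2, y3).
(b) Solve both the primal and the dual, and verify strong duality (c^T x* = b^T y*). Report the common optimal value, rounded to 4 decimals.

The standard primal-dual pair for 'max c^T x s.t. A x <= b, x >= 0' is:
  Dual:  min b^T y  s.t.  A^T y >= c,  y >= 0.

So the dual LP is:
  minimize  4y1 + 11y2 + 19y3
  subject to:
    y1 + y3 >= 4
    y2 + 4y3 >= 6
    y1, y2, y3 >= 0

Solving the primal: x* = (4, 3.75).
  primal value c^T x* = 38.5.
Solving the dual: y* = (2.5, 0, 1.5).
  dual value b^T y* = 38.5.
Strong duality: c^T x* = b^T y*. Confirmed.

38.5


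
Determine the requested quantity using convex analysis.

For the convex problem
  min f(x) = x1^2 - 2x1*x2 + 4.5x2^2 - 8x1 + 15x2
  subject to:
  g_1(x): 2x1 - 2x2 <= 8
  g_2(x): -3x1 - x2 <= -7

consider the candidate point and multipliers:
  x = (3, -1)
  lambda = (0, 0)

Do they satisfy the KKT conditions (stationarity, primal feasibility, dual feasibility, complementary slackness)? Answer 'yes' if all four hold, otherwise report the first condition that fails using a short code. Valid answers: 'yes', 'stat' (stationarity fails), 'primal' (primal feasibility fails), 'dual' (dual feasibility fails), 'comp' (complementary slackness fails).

Gradient of f: grad f(x) = Q x + c = (0, 0)
Constraint values g_i(x) = a_i^T x - b_i:
  g_1((3, -1)) = 0
  g_2((3, -1)) = -1
Stationarity residual: grad f(x) + sum_i lambda_i a_i = (0, 0)
  -> stationarity OK
Primal feasibility (all g_i <= 0): OK
Dual feasibility (all lambda_i >= 0): OK
Complementary slackness (lambda_i * g_i(x) = 0 for all i): OK

Verdict: yes, KKT holds.

yes


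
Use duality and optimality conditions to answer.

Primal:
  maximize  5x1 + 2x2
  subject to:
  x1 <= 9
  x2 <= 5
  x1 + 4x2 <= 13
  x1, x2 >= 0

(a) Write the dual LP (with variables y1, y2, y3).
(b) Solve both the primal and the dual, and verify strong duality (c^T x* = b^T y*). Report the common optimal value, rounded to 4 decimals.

The standard primal-dual pair for 'max c^T x s.t. A x <= b, x >= 0' is:
  Dual:  min b^T y  s.t.  A^T y >= c,  y >= 0.

So the dual LP is:
  minimize  9y1 + 5y2 + 13y3
  subject to:
    y1 + y3 >= 5
    y2 + 4y3 >= 2
    y1, y2, y3 >= 0

Solving the primal: x* = (9, 1).
  primal value c^T x* = 47.
Solving the dual: y* = (4.5, 0, 0.5).
  dual value b^T y* = 47.
Strong duality: c^T x* = b^T y*. Confirmed.

47


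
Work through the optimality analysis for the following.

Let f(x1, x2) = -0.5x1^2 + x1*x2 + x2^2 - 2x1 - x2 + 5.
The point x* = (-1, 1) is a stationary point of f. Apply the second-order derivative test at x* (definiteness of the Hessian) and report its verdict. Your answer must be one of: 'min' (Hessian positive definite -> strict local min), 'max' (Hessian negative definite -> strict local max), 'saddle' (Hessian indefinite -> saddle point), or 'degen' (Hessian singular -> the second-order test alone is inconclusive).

Compute the Hessian H = grad^2 f:
  H = [[-1, 1], [1, 2]]
Verify stationarity: grad f(x*) = H x* + g = (0, 0).
Eigenvalues of H: -1.3028, 2.3028.
Eigenvalues have mixed signs, so H is indefinite -> x* is a saddle point.

saddle


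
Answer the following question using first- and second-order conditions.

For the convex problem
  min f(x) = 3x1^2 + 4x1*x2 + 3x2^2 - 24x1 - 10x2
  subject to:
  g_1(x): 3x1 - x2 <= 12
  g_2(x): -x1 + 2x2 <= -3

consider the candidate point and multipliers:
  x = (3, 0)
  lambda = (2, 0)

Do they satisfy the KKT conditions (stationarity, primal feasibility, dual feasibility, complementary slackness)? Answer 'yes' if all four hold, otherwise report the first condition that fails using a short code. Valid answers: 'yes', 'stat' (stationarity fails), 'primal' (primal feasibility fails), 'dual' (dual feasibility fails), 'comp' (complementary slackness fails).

Gradient of f: grad f(x) = Q x + c = (-6, 2)
Constraint values g_i(x) = a_i^T x - b_i:
  g_1((3, 0)) = -3
  g_2((3, 0)) = 0
Stationarity residual: grad f(x) + sum_i lambda_i a_i = (0, 0)
  -> stationarity OK
Primal feasibility (all g_i <= 0): OK
Dual feasibility (all lambda_i >= 0): OK
Complementary slackness (lambda_i * g_i(x) = 0 for all i): FAILS

Verdict: the first failing condition is complementary_slackness -> comp.

comp


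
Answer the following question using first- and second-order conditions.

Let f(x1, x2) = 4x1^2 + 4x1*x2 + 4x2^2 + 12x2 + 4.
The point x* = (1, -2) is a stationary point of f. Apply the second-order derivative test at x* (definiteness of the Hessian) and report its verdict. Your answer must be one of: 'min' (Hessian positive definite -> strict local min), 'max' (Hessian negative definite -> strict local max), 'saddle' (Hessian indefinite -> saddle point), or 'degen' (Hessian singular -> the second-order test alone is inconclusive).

Compute the Hessian H = grad^2 f:
  H = [[8, 4], [4, 8]]
Verify stationarity: grad f(x*) = H x* + g = (0, 0).
Eigenvalues of H: 4, 12.
Both eigenvalues > 0, so H is positive definite -> x* is a strict local min.

min


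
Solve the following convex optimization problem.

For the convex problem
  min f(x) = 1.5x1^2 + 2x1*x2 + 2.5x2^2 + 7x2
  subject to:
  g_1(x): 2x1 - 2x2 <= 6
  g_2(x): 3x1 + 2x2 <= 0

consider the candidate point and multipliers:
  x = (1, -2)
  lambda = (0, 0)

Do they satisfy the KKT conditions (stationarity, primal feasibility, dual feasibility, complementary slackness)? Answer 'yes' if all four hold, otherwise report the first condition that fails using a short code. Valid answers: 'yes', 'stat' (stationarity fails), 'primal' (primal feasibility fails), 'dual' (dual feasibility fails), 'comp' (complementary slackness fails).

Gradient of f: grad f(x) = Q x + c = (-1, -1)
Constraint values g_i(x) = a_i^T x - b_i:
  g_1((1, -2)) = 0
  g_2((1, -2)) = -1
Stationarity residual: grad f(x) + sum_i lambda_i a_i = (-1, -1)
  -> stationarity FAILS
Primal feasibility (all g_i <= 0): OK
Dual feasibility (all lambda_i >= 0): OK
Complementary slackness (lambda_i * g_i(x) = 0 for all i): OK

Verdict: the first failing condition is stationarity -> stat.

stat


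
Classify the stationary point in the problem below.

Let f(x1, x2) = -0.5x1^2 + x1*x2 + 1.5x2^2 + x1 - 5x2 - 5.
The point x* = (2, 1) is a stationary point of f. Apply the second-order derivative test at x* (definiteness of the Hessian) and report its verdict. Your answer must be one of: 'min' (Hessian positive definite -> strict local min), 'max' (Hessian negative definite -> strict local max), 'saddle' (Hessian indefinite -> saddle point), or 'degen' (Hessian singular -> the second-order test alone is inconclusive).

Compute the Hessian H = grad^2 f:
  H = [[-1, 1], [1, 3]]
Verify stationarity: grad f(x*) = H x* + g = (0, 0).
Eigenvalues of H: -1.2361, 3.2361.
Eigenvalues have mixed signs, so H is indefinite -> x* is a saddle point.

saddle


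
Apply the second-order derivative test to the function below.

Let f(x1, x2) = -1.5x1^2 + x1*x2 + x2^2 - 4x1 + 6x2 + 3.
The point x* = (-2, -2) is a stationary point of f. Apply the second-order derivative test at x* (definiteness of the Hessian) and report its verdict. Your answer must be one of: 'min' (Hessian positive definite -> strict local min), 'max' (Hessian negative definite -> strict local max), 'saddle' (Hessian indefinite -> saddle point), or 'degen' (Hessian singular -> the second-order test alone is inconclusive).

Compute the Hessian H = grad^2 f:
  H = [[-3, 1], [1, 2]]
Verify stationarity: grad f(x*) = H x* + g = (0, 0).
Eigenvalues of H: -3.1926, 2.1926.
Eigenvalues have mixed signs, so H is indefinite -> x* is a saddle point.

saddle


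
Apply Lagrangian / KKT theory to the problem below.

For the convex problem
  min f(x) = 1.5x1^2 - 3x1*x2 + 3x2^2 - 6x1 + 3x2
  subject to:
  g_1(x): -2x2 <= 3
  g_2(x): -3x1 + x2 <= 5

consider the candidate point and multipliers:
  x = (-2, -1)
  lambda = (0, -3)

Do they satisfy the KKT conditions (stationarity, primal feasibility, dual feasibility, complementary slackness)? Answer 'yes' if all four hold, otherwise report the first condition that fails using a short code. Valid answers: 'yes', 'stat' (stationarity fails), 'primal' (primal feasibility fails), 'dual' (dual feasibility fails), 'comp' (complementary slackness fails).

Gradient of f: grad f(x) = Q x + c = (-9, 3)
Constraint values g_i(x) = a_i^T x - b_i:
  g_1((-2, -1)) = -1
  g_2((-2, -1)) = 0
Stationarity residual: grad f(x) + sum_i lambda_i a_i = (0, 0)
  -> stationarity OK
Primal feasibility (all g_i <= 0): OK
Dual feasibility (all lambda_i >= 0): FAILS
Complementary slackness (lambda_i * g_i(x) = 0 for all i): OK

Verdict: the first failing condition is dual_feasibility -> dual.

dual


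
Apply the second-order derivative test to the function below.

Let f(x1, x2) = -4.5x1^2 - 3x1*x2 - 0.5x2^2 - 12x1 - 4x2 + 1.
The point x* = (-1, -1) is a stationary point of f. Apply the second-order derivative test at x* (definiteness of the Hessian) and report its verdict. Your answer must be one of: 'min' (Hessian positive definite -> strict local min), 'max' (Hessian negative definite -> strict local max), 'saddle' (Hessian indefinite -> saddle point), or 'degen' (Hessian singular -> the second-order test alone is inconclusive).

Compute the Hessian H = grad^2 f:
  H = [[-9, -3], [-3, -1]]
Verify stationarity: grad f(x*) = H x* + g = (0, 0).
Eigenvalues of H: -10, 0.
H has a zero eigenvalue (singular; negative semidefinite but not definite), so H is neither positive definite, negative definite, nor indefinite. The second-order test alone is inconclusive -> degen.
(Indeed, f is constant along the null direction of H through x*, so x* is not a strict local extremum.)

degen


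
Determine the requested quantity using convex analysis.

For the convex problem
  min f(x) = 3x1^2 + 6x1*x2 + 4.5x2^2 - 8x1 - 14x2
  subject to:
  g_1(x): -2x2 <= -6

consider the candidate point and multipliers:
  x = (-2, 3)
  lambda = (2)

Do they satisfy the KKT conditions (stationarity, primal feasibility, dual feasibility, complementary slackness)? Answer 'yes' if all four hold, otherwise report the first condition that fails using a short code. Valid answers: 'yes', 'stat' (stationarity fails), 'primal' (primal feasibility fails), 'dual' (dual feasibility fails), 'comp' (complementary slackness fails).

Gradient of f: grad f(x) = Q x + c = (-2, 1)
Constraint values g_i(x) = a_i^T x - b_i:
  g_1((-2, 3)) = 0
Stationarity residual: grad f(x) + sum_i lambda_i a_i = (-2, -3)
  -> stationarity FAILS
Primal feasibility (all g_i <= 0): OK
Dual feasibility (all lambda_i >= 0): OK
Complementary slackness (lambda_i * g_i(x) = 0 for all i): OK

Verdict: the first failing condition is stationarity -> stat.

stat


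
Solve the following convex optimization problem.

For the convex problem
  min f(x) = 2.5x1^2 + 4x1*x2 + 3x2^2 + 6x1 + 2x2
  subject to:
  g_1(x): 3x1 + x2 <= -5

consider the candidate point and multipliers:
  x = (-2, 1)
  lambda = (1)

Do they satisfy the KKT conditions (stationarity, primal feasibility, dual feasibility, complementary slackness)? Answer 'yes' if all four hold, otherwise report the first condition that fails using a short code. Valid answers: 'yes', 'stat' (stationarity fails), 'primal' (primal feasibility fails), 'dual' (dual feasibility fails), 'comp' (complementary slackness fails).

Gradient of f: grad f(x) = Q x + c = (0, 0)
Constraint values g_i(x) = a_i^T x - b_i:
  g_1((-2, 1)) = 0
Stationarity residual: grad f(x) + sum_i lambda_i a_i = (3, 1)
  -> stationarity FAILS
Primal feasibility (all g_i <= 0): OK
Dual feasibility (all lambda_i >= 0): OK
Complementary slackness (lambda_i * g_i(x) = 0 for all i): OK

Verdict: the first failing condition is stationarity -> stat.

stat
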